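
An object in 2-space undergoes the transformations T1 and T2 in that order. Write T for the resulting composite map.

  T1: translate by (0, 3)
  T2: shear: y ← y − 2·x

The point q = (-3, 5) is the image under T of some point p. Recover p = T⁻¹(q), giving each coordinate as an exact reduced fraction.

T1 = [1 0 0; 0 1 3; 0 0 1]
T2·T1 = [1 0 0; -2 1 3; 0 0 1]
det M = 1; M⁻¹ = [1 0 0; 2 1 -3; 0 0 1]
M⁻¹ · (-3, 5)ᵀ = (-3, -4)ᵀ

p = (-3, -4)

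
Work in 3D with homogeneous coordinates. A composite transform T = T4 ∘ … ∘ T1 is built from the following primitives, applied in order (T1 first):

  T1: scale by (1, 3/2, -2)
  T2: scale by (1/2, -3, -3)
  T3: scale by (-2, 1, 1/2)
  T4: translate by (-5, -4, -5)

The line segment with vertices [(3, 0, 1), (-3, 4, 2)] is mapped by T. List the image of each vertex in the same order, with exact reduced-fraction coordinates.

T1 scale by (1, 3/2, -2): (3, 0, 1) → (3, 0, -2); (-3, 4, 2) → (-3, 6, -4)
T2 scale by (1/2, -3, -3): (3, 0, -2) → (3/2, 0, 6); (-3, 6, -4) → (-3/2, -18, 12)
T3 scale by (-2, 1, 1/2): (3/2, 0, 6) → (-3, 0, 3); (-3/2, -18, 12) → (3, -18, 6)
T4 translate by (-5, -4, -5): (-3, 0, 3) → (-8, -4, -2); (3, -18, 6) → (-2, -22, 1)

image vertices: (-8, -4, -2), (-2, -22, 1)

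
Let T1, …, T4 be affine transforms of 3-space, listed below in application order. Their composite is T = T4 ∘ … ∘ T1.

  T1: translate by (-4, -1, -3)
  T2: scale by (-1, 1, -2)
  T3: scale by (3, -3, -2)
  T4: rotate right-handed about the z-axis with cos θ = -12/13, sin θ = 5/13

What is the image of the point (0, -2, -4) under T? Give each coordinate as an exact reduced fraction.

T1 translate by (-4, -1, -3): (0, -2, -4) → (-4, -3, -7)
T2 scale by (-1, 1, -2): (-4, -3, -7) → (4, -3, 14)
T3 scale by (3, -3, -2): (4, -3, 14) → (12, 9, -28)
T4 rotate right-handed about the z-axis with cos θ = -12/13, sin θ = 5/13: (12, 9, -28) → (-189/13, -48/13, -28)

T(p) = (-189/13, -48/13, -28)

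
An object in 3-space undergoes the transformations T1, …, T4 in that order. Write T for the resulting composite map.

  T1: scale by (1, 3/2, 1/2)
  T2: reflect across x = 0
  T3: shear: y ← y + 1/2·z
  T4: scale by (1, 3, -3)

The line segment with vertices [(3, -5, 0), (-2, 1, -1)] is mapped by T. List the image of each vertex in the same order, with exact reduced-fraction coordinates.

T1 scale by (1, 3/2, 1/2): (3, -5, 0) → (3, -15/2, 0); (-2, 1, -1) → (-2, 3/2, -1/2)
T2 reflect across x = 0: (3, -15/2, 0) → (-3, -15/2, 0); (-2, 3/2, -1/2) → (2, 3/2, -1/2)
T3 shear: y ← y + 1/2·z: (-3, -15/2, 0) → (-3, -15/2, 0); (2, 3/2, -1/2) → (2, 5/4, -1/2)
T4 scale by (1, 3, -3): (-3, -15/2, 0) → (-3, -45/2, 0); (2, 5/4, -1/2) → (2, 15/4, 3/2)

image vertices: (-3, -45/2, 0), (2, 15/4, 3/2)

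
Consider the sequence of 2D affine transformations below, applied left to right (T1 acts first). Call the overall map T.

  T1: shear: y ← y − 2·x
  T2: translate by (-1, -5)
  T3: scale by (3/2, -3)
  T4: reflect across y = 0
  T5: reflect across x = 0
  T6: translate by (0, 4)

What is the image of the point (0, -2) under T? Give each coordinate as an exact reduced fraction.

T(p) = (3/2, -17)

T1 shear: y ← y − 2·x: (0, -2) → (0, -2)
T2 translate by (-1, -5): (0, -2) → (-1, -7)
T3 scale by (3/2, -3): (-1, -7) → (-3/2, 21)
T4 reflect across y = 0: (-3/2, 21) → (-3/2, -21)
T5 reflect across x = 0: (-3/2, -21) → (3/2, -21)
T6 translate by (0, 4): (3/2, -21) → (3/2, -17)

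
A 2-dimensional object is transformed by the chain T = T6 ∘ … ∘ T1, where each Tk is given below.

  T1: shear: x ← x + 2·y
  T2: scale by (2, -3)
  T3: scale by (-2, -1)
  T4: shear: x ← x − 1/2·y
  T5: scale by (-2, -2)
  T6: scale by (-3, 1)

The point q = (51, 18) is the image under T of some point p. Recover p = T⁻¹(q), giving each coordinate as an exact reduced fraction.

p = (5, -3)

T1 = [1 2 0; 0 1 0; 0 0 1]
T2·T1 = [2 4 0; 0 -3 0; 0 0 1]
T3·…·T1 = [-4 -8 0; 0 3 0; 0 0 1]
T4·…·T1 = [-4 -19/2 0; 0 3 0; 0 0 1]
T5·…·T1 = [8 19 0; 0 -6 0; 0 0 1]
T6·…·T1 = [-24 -57 0; 0 -6 0; 0 0 1]
det M = 144; M⁻¹ = [-1/24 19/48 0; 0 -1/6 0; 0 0 1]
M⁻¹ · (51, 18)ᵀ = (5, -3)ᵀ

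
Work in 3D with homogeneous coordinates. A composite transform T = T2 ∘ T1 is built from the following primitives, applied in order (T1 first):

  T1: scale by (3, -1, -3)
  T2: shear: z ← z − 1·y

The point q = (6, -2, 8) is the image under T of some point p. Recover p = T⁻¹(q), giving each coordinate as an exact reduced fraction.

T1 = [3 0 0 0; 0 -1 0 0; 0 0 -3 0; 0 0 0 1]
T2·T1 = [3 0 0 0; 0 -1 0 0; 0 1 -3 0; 0 0 0 1]
det M = 9; M⁻¹ = [1/3 0 0 0; 0 -1 0 0; 0 -1/3 -1/3 0; 0 0 0 1]
M⁻¹ · (6, -2, 8)ᵀ = (2, 2, -2)ᵀ

p = (2, 2, -2)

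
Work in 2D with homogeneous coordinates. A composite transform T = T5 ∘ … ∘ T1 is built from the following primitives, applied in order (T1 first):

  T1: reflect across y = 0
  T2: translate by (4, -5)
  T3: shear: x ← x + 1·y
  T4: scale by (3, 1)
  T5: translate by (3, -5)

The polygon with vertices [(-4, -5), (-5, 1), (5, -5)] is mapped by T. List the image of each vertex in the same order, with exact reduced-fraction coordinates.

image vertices: (3, -5), (-18, -11), (30, -5)

T1 reflect across y = 0: (-4, -5) → (-4, 5); (-5, 1) → (-5, -1); (5, -5) → (5, 5)
T2 translate by (4, -5): (-4, 5) → (0, 0); (-5, -1) → (-1, -6); (5, 5) → (9, 0)
T3 shear: x ← x + 1·y: (0, 0) → (0, 0); (-1, -6) → (-7, -6); (9, 0) → (9, 0)
T4 scale by (3, 1): (0, 0) → (0, 0); (-7, -6) → (-21, -6); (9, 0) → (27, 0)
T5 translate by (3, -5): (0, 0) → (3, -5); (-21, -6) → (-18, -11); (27, 0) → (30, -5)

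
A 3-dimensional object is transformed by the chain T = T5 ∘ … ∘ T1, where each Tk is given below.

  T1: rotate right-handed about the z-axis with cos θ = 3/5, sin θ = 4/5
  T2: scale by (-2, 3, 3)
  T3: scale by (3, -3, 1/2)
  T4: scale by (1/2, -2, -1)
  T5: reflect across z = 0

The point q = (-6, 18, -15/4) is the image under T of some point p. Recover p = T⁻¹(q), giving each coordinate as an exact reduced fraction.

p = (2, -1, -5/2)

T1 = [3/5 -4/5 0 0; 4/5 3/5 0 0; 0 0 1 0; 0 0 0 1]
T2·T1 = [-6/5 8/5 0 0; 12/5 9/5 0 0; 0 0 3 0; 0 0 0 1]
T3·…·T1 = [-18/5 24/5 0 0; -36/5 -27/5 0 0; 0 0 3/2 0; 0 0 0 1]
T4·…·T1 = [-9/5 12/5 0 0; 72/5 54/5 0 0; 0 0 -3/2 0; 0 0 0 1]
T5·…·T1 = [-9/5 12/5 0 0; 72/5 54/5 0 0; 0 0 3/2 0; 0 0 0 1]
det M = -81; M⁻¹ = [-1/5 2/45 0 0; 4/15 1/30 0 0; 0 0 2/3 0; 0 0 0 1]
M⁻¹ · (-6, 18, -15/4)ᵀ = (2, -1, -5/2)ᵀ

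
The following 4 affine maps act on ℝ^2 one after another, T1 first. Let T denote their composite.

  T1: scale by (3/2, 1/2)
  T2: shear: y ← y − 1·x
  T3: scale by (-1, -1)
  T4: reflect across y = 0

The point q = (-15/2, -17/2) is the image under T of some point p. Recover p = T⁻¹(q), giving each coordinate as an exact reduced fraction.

T1 = [3/2 0 0; 0 1/2 0; 0 0 1]
T2·T1 = [3/2 0 0; -3/2 1/2 0; 0 0 1]
T3·…·T1 = [-3/2 0 0; 3/2 -1/2 0; 0 0 1]
T4·…·T1 = [-3/2 0 0; -3/2 1/2 0; 0 0 1]
det M = -3/4; M⁻¹ = [-2/3 0 0; -2 2 0; 0 0 1]
M⁻¹ · (-15/2, -17/2)ᵀ = (5, -2)ᵀ

p = (5, -2)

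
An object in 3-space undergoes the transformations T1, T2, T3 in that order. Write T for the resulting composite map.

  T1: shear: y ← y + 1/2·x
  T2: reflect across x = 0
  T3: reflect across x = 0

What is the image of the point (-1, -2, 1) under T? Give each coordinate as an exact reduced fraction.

T(p) = (-1, -5/2, 1)

T1 shear: y ← y + 1/2·x: (-1, -2, 1) → (-1, -5/2, 1)
T2 reflect across x = 0: (-1, -5/2, 1) → (1, -5/2, 1)
T3 reflect across x = 0: (1, -5/2, 1) → (-1, -5/2, 1)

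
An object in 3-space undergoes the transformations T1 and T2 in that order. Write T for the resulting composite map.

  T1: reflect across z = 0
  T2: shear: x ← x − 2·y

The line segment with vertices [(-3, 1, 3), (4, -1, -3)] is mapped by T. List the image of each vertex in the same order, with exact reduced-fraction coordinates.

T1 reflect across z = 0: (-3, 1, 3) → (-3, 1, -3); (4, -1, -3) → (4, -1, 3)
T2 shear: x ← x − 2·y: (-3, 1, -3) → (-5, 1, -3); (4, -1, 3) → (6, -1, 3)

image vertices: (-5, 1, -3), (6, -1, 3)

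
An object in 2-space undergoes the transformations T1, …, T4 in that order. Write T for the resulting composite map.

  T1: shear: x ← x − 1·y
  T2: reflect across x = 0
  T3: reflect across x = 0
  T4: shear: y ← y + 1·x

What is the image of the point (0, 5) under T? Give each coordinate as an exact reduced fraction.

T1 shear: x ← x − 1·y: (0, 5) → (-5, 5)
T2 reflect across x = 0: (-5, 5) → (5, 5)
T3 reflect across x = 0: (5, 5) → (-5, 5)
T4 shear: y ← y + 1·x: (-5, 5) → (-5, 0)

T(p) = (-5, 0)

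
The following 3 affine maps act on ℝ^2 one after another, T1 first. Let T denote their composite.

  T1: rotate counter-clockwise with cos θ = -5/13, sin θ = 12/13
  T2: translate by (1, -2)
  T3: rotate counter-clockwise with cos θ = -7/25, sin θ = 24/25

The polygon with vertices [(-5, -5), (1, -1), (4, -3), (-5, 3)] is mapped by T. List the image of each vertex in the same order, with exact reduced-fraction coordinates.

image vertices: (778/325, 2779/325), (76/325, 543/325), (-1091/325, 437/325), (482/65, 151/65)

T1 rotate counter-clockwise with cos θ = -5/13, sin θ = 12/13: (-5, -5) → (85/13, -35/13); (1, -1) → (7/13, 17/13); (4, -3) → (16/13, 63/13); (-5, 3) → (-11/13, -75/13)
T2 translate by (1, -2): (85/13, -35/13) → (98/13, -61/13); (7/13, 17/13) → (20/13, -9/13); (16/13, 63/13) → (29/13, 37/13); (-11/13, -75/13) → (2/13, -101/13)
T3 rotate counter-clockwise with cos θ = -7/25, sin θ = 24/25: (98/13, -61/13) → (778/325, 2779/325); (20/13, -9/13) → (76/325, 543/325); (29/13, 37/13) → (-1091/325, 437/325); (2/13, -101/13) → (482/65, 151/65)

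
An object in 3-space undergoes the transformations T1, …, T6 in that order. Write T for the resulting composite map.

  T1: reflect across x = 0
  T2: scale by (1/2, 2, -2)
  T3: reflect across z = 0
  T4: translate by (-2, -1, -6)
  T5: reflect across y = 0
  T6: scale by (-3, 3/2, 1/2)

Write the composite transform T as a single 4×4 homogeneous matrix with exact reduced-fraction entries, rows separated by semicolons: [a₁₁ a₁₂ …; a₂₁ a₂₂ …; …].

T1 = [-1 0 0 0; 0 1 0 0; 0 0 1 0; 0 0 0 1]
T2·T1 = [-1/2 0 0 0; 0 2 0 0; 0 0 -2 0; 0 0 0 1]
T3·…·T1 = [-1/2 0 0 0; 0 2 0 0; 0 0 2 0; 0 0 0 1]
T4·…·T1 = [-1/2 0 0 -2; 0 2 0 -1; 0 0 2 -6; 0 0 0 1]
T5·…·T1 = [-1/2 0 0 -2; 0 -2 0 1; 0 0 2 -6; 0 0 0 1]
T6·…·T1 = [3/2 0 0 6; 0 -3 0 3/2; 0 0 1 -3; 0 0 0 1]

T = [3/2 0 0 6; 0 -3 0 3/2; 0 0 1 -3; 0 0 0 1]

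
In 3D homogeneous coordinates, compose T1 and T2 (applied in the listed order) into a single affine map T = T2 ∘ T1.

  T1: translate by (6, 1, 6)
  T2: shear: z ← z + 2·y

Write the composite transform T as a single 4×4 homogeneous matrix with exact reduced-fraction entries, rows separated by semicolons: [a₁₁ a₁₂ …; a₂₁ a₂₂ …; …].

T = [1 0 0 6; 0 1 0 1; 0 2 1 8; 0 0 0 1]

T1 = [1 0 0 6; 0 1 0 1; 0 0 1 6; 0 0 0 1]
T2·T1 = [1 0 0 6; 0 1 0 1; 0 2 1 8; 0 0 0 1]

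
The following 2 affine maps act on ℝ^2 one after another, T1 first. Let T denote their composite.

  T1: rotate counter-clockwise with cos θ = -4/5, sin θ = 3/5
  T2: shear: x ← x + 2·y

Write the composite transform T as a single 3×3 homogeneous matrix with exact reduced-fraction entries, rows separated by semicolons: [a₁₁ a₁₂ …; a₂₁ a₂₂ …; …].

T1 = [-4/5 -3/5 0; 3/5 -4/5 0; 0 0 1]
T2·T1 = [2/5 -11/5 0; 3/5 -4/5 0; 0 0 1]

T = [2/5 -11/5 0; 3/5 -4/5 0; 0 0 1]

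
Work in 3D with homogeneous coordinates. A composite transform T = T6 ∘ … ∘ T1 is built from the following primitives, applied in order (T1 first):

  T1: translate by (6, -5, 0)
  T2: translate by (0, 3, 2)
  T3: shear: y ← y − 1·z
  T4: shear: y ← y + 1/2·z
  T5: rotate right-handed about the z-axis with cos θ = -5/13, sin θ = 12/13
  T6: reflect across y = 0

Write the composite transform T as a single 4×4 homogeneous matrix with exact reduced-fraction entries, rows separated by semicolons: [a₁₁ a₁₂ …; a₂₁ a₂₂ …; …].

T = [-5/13 -12/13 6/13 6/13; -12/13 5/13 -5/26 -87/13; 0 0 1 2; 0 0 0 1]

T1 = [1 0 0 6; 0 1 0 -5; 0 0 1 0; 0 0 0 1]
T2·T1 = [1 0 0 6; 0 1 0 -2; 0 0 1 2; 0 0 0 1]
T3·…·T1 = [1 0 0 6; 0 1 -1 -4; 0 0 1 2; 0 0 0 1]
T4·…·T1 = [1 0 0 6; 0 1 -1/2 -3; 0 0 1 2; 0 0 0 1]
T5·…·T1 = [-5/13 -12/13 6/13 6/13; 12/13 -5/13 5/26 87/13; 0 0 1 2; 0 0 0 1]
T6·…·T1 = [-5/13 -12/13 6/13 6/13; -12/13 5/13 -5/26 -87/13; 0 0 1 2; 0 0 0 1]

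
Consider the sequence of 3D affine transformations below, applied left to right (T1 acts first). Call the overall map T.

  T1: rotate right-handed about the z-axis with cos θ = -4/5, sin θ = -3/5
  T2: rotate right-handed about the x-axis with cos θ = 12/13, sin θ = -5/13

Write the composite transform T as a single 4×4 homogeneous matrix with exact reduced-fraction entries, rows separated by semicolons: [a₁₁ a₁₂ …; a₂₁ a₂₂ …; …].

T1 = [-4/5 3/5 0 0; -3/5 -4/5 0 0; 0 0 1 0; 0 0 0 1]
T2·T1 = [-4/5 3/5 0 0; -36/65 -48/65 5/13 0; 3/13 4/13 12/13 0; 0 0 0 1]

T = [-4/5 3/5 0 0; -36/65 -48/65 5/13 0; 3/13 4/13 12/13 0; 0 0 0 1]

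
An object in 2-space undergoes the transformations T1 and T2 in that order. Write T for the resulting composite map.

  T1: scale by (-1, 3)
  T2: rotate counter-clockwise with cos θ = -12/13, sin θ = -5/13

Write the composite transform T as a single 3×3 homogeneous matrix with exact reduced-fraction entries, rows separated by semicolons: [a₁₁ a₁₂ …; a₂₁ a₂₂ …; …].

T = [12/13 15/13 0; 5/13 -36/13 0; 0 0 1]

T1 = [-1 0 0; 0 3 0; 0 0 1]
T2·T1 = [12/13 15/13 0; 5/13 -36/13 0; 0 0 1]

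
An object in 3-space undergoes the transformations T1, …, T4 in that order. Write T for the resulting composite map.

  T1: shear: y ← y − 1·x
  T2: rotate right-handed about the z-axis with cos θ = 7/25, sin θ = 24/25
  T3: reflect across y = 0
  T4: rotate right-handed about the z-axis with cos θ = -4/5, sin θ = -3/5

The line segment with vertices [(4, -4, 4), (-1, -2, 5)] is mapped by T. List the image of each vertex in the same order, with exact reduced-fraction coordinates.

image vertices: (-8, -4, 4), (1/5, -7/5, 5)

T1 shear: y ← y − 1·x: (4, -4, 4) → (4, -8, 4); (-1, -2, 5) → (-1, -1, 5)
T2 rotate right-handed about the z-axis with cos θ = 7/25, sin θ = 24/25: (4, -8, 4) → (44/5, 8/5, 4); (-1, -1, 5) → (17/25, -31/25, 5)
T3 reflect across y = 0: (44/5, 8/5, 4) → (44/5, -8/5, 4); (17/25, -31/25, 5) → (17/25, 31/25, 5)
T4 rotate right-handed about the z-axis with cos θ = -4/5, sin θ = -3/5: (44/5, -8/5, 4) → (-8, -4, 4); (17/25, 31/25, 5) → (1/5, -7/5, 5)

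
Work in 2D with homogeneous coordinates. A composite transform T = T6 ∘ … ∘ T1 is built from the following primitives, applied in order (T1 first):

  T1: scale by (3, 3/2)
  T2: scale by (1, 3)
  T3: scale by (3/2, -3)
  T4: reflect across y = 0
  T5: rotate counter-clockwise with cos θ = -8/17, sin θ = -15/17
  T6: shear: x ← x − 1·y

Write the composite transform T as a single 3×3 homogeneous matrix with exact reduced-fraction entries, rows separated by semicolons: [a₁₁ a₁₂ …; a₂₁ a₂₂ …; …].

T1 = [3 0 0; 0 3/2 0; 0 0 1]
T2·T1 = [3 0 0; 0 9/2 0; 0 0 1]
T3·…·T1 = [9/2 0 0; 0 -27/2 0; 0 0 1]
T4·…·T1 = [9/2 0 0; 0 27/2 0; 0 0 1]
T5·…·T1 = [-36/17 405/34 0; -135/34 -108/17 0; 0 0 1]
T6·…·T1 = [63/34 621/34 0; -135/34 -108/17 0; 0 0 1]

T = [63/34 621/34 0; -135/34 -108/17 0; 0 0 1]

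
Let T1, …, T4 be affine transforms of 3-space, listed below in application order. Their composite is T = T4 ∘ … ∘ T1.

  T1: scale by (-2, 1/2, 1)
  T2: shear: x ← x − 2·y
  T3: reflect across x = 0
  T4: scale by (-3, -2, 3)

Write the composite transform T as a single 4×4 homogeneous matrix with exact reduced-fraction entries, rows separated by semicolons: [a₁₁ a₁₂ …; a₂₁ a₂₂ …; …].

T = [-6 -3 0 0; 0 -1 0 0; 0 0 3 0; 0 0 0 1]

T1 = [-2 0 0 0; 0 1/2 0 0; 0 0 1 0; 0 0 0 1]
T2·T1 = [-2 -1 0 0; 0 1/2 0 0; 0 0 1 0; 0 0 0 1]
T3·…·T1 = [2 1 0 0; 0 1/2 0 0; 0 0 1 0; 0 0 0 1]
T4·…·T1 = [-6 -3 0 0; 0 -1 0 0; 0 0 3 0; 0 0 0 1]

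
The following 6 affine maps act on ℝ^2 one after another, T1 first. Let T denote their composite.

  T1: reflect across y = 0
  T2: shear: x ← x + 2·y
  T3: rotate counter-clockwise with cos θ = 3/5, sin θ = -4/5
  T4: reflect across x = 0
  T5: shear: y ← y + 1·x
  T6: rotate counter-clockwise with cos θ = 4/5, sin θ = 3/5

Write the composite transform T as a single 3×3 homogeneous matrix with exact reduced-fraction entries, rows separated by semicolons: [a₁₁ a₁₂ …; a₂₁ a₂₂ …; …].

T = [9/25 -1/5 0; -37/25 18/5 0; 0 0 1]

T1 = [1 0 0; 0 -1 0; 0 0 1]
T2·T1 = [1 -2 0; 0 -1 0; 0 0 1]
T3·…·T1 = [3/5 -2 0; -4/5 1 0; 0 0 1]
T4·…·T1 = [-3/5 2 0; -4/5 1 0; 0 0 1]
T5·…·T1 = [-3/5 2 0; -7/5 3 0; 0 0 1]
T6·…·T1 = [9/25 -1/5 0; -37/25 18/5 0; 0 0 1]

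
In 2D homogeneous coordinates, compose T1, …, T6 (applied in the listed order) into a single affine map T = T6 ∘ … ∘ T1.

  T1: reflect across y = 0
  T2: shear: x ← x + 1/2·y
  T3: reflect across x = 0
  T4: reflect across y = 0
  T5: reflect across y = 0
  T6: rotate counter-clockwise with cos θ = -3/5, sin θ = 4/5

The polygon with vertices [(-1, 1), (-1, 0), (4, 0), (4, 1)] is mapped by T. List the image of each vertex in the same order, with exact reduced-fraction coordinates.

T1 reflect across y = 0: (-1, 1) → (-1, -1); (-1, 0) → (-1, 0); (4, 0) → (4, 0); (4, 1) → (4, -1)
T2 shear: x ← x + 1/2·y: (-1, -1) → (-3/2, -1); (-1, 0) → (-1, 0); (4, 0) → (4, 0); (4, -1) → (7/2, -1)
T3 reflect across x = 0: (-3/2, -1) → (3/2, -1); (-1, 0) → (1, 0); (4, 0) → (-4, 0); (7/2, -1) → (-7/2, -1)
T4 reflect across y = 0: (3/2, -1) → (3/2, 1); (1, 0) → (1, 0); (-4, 0) → (-4, 0); (-7/2, -1) → (-7/2, 1)
T5 reflect across y = 0: (3/2, 1) → (3/2, -1); (1, 0) → (1, 0); (-4, 0) → (-4, 0); (-7/2, 1) → (-7/2, -1)
T6 rotate counter-clockwise with cos θ = -3/5, sin θ = 4/5: (3/2, -1) → (-1/10, 9/5); (1, 0) → (-3/5, 4/5); (-4, 0) → (12/5, -16/5); (-7/2, -1) → (29/10, -11/5)

image vertices: (-1/10, 9/5), (-3/5, 4/5), (12/5, -16/5), (29/10, -11/5)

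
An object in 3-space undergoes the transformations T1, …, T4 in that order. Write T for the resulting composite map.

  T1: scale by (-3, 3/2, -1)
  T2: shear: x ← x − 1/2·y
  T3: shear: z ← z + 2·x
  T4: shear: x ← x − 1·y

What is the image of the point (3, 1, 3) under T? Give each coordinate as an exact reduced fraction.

T1 scale by (-3, 3/2, -1): (3, 1, 3) → (-9, 3/2, -3)
T2 shear: x ← x − 1/2·y: (-9, 3/2, -3) → (-39/4, 3/2, -3)
T3 shear: z ← z + 2·x: (-39/4, 3/2, -3) → (-39/4, 3/2, -45/2)
T4 shear: x ← x − 1·y: (-39/4, 3/2, -45/2) → (-45/4, 3/2, -45/2)

T(p) = (-45/4, 3/2, -45/2)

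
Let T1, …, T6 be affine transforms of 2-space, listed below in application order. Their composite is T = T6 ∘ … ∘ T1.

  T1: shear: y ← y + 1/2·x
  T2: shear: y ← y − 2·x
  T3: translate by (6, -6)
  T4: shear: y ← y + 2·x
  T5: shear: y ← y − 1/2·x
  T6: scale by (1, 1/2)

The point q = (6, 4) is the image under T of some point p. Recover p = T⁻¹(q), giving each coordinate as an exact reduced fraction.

T1 = [1 0 0; 1/2 1 0; 0 0 1]
T2·T1 = [1 0 0; -3/2 1 0; 0 0 1]
T3·…·T1 = [1 0 6; -3/2 1 -6; 0 0 1]
T4·…·T1 = [1 0 6; 1/2 1 6; 0 0 1]
T5·…·T1 = [1 0 6; 0 1 3; 0 0 1]
T6·…·T1 = [1 0 6; 0 1/2 3/2; 0 0 1]
det M = 1/2; M⁻¹ = [1 0 -6; 0 2 -3; 0 0 1]
M⁻¹ · (6, 4)ᵀ = (0, 5)ᵀ

p = (0, 5)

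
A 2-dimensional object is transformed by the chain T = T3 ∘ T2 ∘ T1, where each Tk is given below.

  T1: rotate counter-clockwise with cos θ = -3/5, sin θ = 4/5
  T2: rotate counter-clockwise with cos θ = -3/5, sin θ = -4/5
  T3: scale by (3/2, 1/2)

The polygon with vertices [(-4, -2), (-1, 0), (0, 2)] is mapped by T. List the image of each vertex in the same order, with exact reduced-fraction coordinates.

T1 rotate counter-clockwise with cos θ = -3/5, sin θ = 4/5: (-4, -2) → (4, -2); (-1, 0) → (3/5, -4/5); (0, 2) → (-8/5, -6/5)
T2 rotate counter-clockwise with cos θ = -3/5, sin θ = -4/5: (4, -2) → (-4, -2); (3/5, -4/5) → (-1, 0); (-8/5, -6/5) → (0, 2)
T3 scale by (3/2, 1/2): (-4, -2) → (-6, -1); (-1, 0) → (-3/2, 0); (0, 2) → (0, 1)

image vertices: (-6, -1), (-3/2, 0), (0, 1)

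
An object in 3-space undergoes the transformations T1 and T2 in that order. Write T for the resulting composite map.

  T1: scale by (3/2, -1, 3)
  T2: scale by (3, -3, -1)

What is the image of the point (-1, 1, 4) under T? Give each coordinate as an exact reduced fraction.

T1 scale by (3/2, -1, 3): (-1, 1, 4) → (-3/2, -1, 12)
T2 scale by (3, -3, -1): (-3/2, -1, 12) → (-9/2, 3, -12)

T(p) = (-9/2, 3, -12)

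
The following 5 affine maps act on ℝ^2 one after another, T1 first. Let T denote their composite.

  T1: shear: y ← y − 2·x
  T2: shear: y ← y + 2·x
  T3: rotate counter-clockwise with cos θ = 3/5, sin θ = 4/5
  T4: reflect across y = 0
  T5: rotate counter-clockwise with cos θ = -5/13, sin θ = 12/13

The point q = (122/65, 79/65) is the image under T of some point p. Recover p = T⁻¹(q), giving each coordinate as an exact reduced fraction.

p = (2, 1)

T1 = [1 0 0; -2 1 0; 0 0 1]
T2·T1 = [1 0 0; 0 1 0; 0 0 1]
T3·…·T1 = [3/5 -4/5 0; 4/5 3/5 0; 0 0 1]
T4·…·T1 = [3/5 -4/5 0; -4/5 -3/5 0; 0 0 1]
T5·…·T1 = [33/65 56/65 0; 56/65 -33/65 0; 0 0 1]
det M = -1; M⁻¹ = [33/65 56/65 0; 56/65 -33/65 0; 0 0 1]
M⁻¹ · (122/65, 79/65)ᵀ = (2, 1)ᵀ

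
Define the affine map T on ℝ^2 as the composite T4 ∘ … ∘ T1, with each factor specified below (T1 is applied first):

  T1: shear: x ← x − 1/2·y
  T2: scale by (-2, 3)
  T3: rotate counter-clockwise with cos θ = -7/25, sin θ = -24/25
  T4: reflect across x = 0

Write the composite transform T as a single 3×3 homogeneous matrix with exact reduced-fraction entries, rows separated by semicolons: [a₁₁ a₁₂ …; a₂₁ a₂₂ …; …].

T1 = [1 -1/2 0; 0 1 0; 0 0 1]
T2·T1 = [-2 1 0; 0 3 0; 0 0 1]
T3·…·T1 = [14/25 13/5 0; 48/25 -9/5 0; 0 0 1]
T4·…·T1 = [-14/25 -13/5 0; 48/25 -9/5 0; 0 0 1]

T = [-14/25 -13/5 0; 48/25 -9/5 0; 0 0 1]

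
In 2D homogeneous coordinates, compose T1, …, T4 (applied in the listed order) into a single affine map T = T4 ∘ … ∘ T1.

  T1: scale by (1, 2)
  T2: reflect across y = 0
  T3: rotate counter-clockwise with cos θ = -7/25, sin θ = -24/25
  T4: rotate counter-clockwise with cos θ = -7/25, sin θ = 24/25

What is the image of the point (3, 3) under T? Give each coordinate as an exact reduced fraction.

T(p) = (3, -6)

T1 scale by (1, 2): (3, 3) → (3, 6)
T2 reflect across y = 0: (3, 6) → (3, -6)
T3 rotate counter-clockwise with cos θ = -7/25, sin θ = -24/25: (3, -6) → (-33/5, -6/5)
T4 rotate counter-clockwise with cos θ = -7/25, sin θ = 24/25: (-33/5, -6/5) → (3, -6)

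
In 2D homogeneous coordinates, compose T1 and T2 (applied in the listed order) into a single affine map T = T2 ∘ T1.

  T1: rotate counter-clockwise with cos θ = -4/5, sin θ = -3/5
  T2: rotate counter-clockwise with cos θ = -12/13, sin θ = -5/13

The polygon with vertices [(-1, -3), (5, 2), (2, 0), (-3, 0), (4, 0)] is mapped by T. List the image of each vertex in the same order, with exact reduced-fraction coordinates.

image vertices: (27/13, -31/13), (53/65, 346/65), (66/65, 112/65), (-99/65, -168/65), (132/65, 224/65)

T1 rotate counter-clockwise with cos θ = -4/5, sin θ = -3/5: (-1, -3) → (-1, 3); (5, 2) → (-14/5, -23/5); (2, 0) → (-8/5, -6/5); (-3, 0) → (12/5, 9/5); (4, 0) → (-16/5, -12/5)
T2 rotate counter-clockwise with cos θ = -12/13, sin θ = -5/13: (-1, 3) → (27/13, -31/13); (-14/5, -23/5) → (53/65, 346/65); (-8/5, -6/5) → (66/65, 112/65); (12/5, 9/5) → (-99/65, -168/65); (-16/5, -12/5) → (132/65, 224/65)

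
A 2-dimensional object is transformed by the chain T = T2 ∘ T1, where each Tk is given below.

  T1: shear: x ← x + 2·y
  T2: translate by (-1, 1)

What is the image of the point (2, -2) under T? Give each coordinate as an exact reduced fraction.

T(p) = (-3, -1)

T1 shear: x ← x + 2·y: (2, -2) → (-2, -2)
T2 translate by (-1, 1): (-2, -2) → (-3, -1)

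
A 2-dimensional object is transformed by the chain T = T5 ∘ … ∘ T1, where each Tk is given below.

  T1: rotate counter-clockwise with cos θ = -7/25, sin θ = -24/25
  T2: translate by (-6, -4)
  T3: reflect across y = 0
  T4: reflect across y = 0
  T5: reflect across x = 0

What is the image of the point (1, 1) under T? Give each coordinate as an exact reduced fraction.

T(p) = (133/25, -131/25)

T1 rotate counter-clockwise with cos θ = -7/25, sin θ = -24/25: (1, 1) → (17/25, -31/25)
T2 translate by (-6, -4): (17/25, -31/25) → (-133/25, -131/25)
T3 reflect across y = 0: (-133/25, -131/25) → (-133/25, 131/25)
T4 reflect across y = 0: (-133/25, 131/25) → (-133/25, -131/25)
T5 reflect across x = 0: (-133/25, -131/25) → (133/25, -131/25)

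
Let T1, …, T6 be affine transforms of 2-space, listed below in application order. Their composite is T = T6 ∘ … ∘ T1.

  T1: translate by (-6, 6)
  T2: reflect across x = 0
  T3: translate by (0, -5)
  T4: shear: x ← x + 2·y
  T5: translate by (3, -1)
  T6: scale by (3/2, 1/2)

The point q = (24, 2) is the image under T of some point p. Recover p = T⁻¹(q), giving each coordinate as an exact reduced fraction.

T1 = [1 0 -6; 0 1 6; 0 0 1]
T2·T1 = [-1 0 6; 0 1 6; 0 0 1]
T3·…·T1 = [-1 0 6; 0 1 1; 0 0 1]
T4·…·T1 = [-1 2 8; 0 1 1; 0 0 1]
T5·…·T1 = [-1 2 11; 0 1 0; 0 0 1]
T6·…·T1 = [-3/2 3 33/2; 0 1/2 0; 0 0 1]
det M = -3/4; M⁻¹ = [-2/3 4 11; 0 2 0; 0 0 1]
M⁻¹ · (24, 2)ᵀ = (3, 4)ᵀ

p = (3, 4)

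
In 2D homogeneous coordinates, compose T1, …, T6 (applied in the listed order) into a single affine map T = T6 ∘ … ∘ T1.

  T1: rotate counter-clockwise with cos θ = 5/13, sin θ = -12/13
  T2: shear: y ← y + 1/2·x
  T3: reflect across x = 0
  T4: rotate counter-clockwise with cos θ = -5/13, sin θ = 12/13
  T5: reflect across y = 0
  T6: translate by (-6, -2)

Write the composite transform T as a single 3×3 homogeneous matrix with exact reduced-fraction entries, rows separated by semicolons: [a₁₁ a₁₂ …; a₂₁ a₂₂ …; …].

T = [139/169 -72/169 -6; 25/338 199/169 -2; 0 0 1]

T1 = [5/13 12/13 0; -12/13 5/13 0; 0 0 1]
T2·T1 = [5/13 12/13 0; -19/26 11/13 0; 0 0 1]
T3·…·T1 = [-5/13 -12/13 0; -19/26 11/13 0; 0 0 1]
T4·…·T1 = [139/169 -72/169 0; -25/338 -199/169 0; 0 0 1]
T5·…·T1 = [139/169 -72/169 0; 25/338 199/169 0; 0 0 1]
T6·…·T1 = [139/169 -72/169 -6; 25/338 199/169 -2; 0 0 1]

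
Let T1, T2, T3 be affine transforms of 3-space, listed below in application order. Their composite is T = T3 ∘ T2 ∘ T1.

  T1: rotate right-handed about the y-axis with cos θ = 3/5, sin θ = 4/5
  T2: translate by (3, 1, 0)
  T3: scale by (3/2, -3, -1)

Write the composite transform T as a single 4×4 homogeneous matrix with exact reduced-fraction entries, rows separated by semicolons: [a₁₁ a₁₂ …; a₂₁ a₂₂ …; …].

T = [9/10 0 6/5 9/2; 0 -3 0 -3; 4/5 0 -3/5 0; 0 0 0 1]

T1 = [3/5 0 4/5 0; 0 1 0 0; -4/5 0 3/5 0; 0 0 0 1]
T2·T1 = [3/5 0 4/5 3; 0 1 0 1; -4/5 0 3/5 0; 0 0 0 1]
T3·…·T1 = [9/10 0 6/5 9/2; 0 -3 0 -3; 4/5 0 -3/5 0; 0 0 0 1]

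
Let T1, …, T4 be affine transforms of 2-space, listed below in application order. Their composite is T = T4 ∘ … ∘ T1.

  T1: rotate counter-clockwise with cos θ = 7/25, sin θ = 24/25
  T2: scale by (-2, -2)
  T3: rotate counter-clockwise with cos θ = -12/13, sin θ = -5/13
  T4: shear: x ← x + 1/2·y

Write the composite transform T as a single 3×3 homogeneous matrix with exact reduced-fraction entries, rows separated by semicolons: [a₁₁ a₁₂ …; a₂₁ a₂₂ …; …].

T1 = [7/25 -24/25 0; 24/25 7/25 0; 0 0 1]
T2·T1 = [-14/25 48/25 0; -48/25 -14/25 0; 0 0 1]
T3·…·T1 = [-72/325 -646/325 0; 646/325 -72/325 0; 0 0 1]
T4·…·T1 = [251/325 -682/325 0; 646/325 -72/325 0; 0 0 1]

T = [251/325 -682/325 0; 646/325 -72/325 0; 0 0 1]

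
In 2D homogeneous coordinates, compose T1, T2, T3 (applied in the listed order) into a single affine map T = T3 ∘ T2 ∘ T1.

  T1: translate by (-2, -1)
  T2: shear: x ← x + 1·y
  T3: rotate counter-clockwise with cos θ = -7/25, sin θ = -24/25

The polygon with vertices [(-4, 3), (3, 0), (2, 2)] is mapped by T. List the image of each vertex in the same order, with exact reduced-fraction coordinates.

T1 translate by (-2, -1): (-4, 3) → (-6, 2); (3, 0) → (1, -1); (2, 2) → (0, 1)
T2 shear: x ← x + 1·y: (-6, 2) → (-4, 2); (1, -1) → (0, -1); (0, 1) → (1, 1)
T3 rotate counter-clockwise with cos θ = -7/25, sin θ = -24/25: (-4, 2) → (76/25, 82/25); (0, -1) → (-24/25, 7/25); (1, 1) → (17/25, -31/25)

image vertices: (76/25, 82/25), (-24/25, 7/25), (17/25, -31/25)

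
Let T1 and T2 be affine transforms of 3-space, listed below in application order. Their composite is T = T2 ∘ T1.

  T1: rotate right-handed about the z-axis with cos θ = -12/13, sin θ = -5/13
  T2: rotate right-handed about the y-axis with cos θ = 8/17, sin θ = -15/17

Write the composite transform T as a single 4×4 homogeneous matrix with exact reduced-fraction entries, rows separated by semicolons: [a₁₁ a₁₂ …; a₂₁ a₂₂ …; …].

T = [-96/221 40/221 -15/17 0; -5/13 -12/13 0 0; -180/221 75/221 8/17 0; 0 0 0 1]

T1 = [-12/13 5/13 0 0; -5/13 -12/13 0 0; 0 0 1 0; 0 0 0 1]
T2·T1 = [-96/221 40/221 -15/17 0; -5/13 -12/13 0 0; -180/221 75/221 8/17 0; 0 0 0 1]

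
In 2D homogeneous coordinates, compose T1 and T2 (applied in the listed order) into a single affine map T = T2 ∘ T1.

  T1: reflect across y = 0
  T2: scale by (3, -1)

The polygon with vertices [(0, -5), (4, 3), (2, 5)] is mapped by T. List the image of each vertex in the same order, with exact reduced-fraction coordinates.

image vertices: (0, -5), (12, 3), (6, 5)

T1 reflect across y = 0: (0, -5) → (0, 5); (4, 3) → (4, -3); (2, 5) → (2, -5)
T2 scale by (3, -1): (0, 5) → (0, -5); (4, -3) → (12, 3); (2, -5) → (6, 5)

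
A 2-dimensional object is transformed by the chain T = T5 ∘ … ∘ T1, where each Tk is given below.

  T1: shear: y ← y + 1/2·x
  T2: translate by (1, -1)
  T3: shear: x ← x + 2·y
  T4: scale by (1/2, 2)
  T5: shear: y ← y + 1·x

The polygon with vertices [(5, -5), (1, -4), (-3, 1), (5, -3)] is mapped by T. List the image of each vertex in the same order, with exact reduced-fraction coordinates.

T1 shear: y ← y + 1/2·x: (5, -5) → (5, -5/2); (1, -4) → (1, -7/2); (-3, 1) → (-3, -1/2); (5, -3) → (5, -1/2)
T2 translate by (1, -1): (5, -5/2) → (6, -7/2); (1, -7/2) → (2, -9/2); (-3, -1/2) → (-2, -3/2); (5, -1/2) → (6, -3/2)
T3 shear: x ← x + 2·y: (6, -7/2) → (-1, -7/2); (2, -9/2) → (-7, -9/2); (-2, -3/2) → (-5, -3/2); (6, -3/2) → (3, -3/2)
T4 scale by (1/2, 2): (-1, -7/2) → (-1/2, -7); (-7, -9/2) → (-7/2, -9); (-5, -3/2) → (-5/2, -3); (3, -3/2) → (3/2, -3)
T5 shear: y ← y + 1·x: (-1/2, -7) → (-1/2, -15/2); (-7/2, -9) → (-7/2, -25/2); (-5/2, -3) → (-5/2, -11/2); (3/2, -3) → (3/2, -3/2)

image vertices: (-1/2, -15/2), (-7/2, -25/2), (-5/2, -11/2), (3/2, -3/2)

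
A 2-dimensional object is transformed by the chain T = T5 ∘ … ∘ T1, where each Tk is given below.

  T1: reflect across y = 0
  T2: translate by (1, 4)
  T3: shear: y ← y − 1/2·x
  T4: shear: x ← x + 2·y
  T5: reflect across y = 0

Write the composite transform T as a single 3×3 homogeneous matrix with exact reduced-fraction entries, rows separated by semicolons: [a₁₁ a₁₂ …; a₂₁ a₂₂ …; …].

T = [0 -2 8; 1/2 1 -7/2; 0 0 1]

T1 = [1 0 0; 0 -1 0; 0 0 1]
T2·T1 = [1 0 1; 0 -1 4; 0 0 1]
T3·…·T1 = [1 0 1; -1/2 -1 7/2; 0 0 1]
T4·…·T1 = [0 -2 8; -1/2 -1 7/2; 0 0 1]
T5·…·T1 = [0 -2 8; 1/2 1 -7/2; 0 0 1]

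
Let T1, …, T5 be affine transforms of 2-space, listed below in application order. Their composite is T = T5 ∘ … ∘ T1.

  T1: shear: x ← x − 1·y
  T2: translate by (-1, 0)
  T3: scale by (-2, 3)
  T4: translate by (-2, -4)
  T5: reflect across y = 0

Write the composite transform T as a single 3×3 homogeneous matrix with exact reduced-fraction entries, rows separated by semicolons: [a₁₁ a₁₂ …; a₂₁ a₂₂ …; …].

T1 = [1 -1 0; 0 1 0; 0 0 1]
T2·T1 = [1 -1 -1; 0 1 0; 0 0 1]
T3·…·T1 = [-2 2 2; 0 3 0; 0 0 1]
T4·…·T1 = [-2 2 0; 0 3 -4; 0 0 1]
T5·…·T1 = [-2 2 0; 0 -3 4; 0 0 1]

T = [-2 2 0; 0 -3 4; 0 0 1]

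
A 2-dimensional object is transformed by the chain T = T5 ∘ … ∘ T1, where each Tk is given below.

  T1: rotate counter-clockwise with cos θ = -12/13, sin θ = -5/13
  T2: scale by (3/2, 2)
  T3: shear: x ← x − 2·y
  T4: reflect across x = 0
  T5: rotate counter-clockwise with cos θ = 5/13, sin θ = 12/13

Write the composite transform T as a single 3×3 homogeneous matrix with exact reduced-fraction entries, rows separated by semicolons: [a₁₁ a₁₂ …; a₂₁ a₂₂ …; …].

T = [110/169 21/338 0; -74/169 -786/169 0; 0 0 1]

T1 = [-12/13 5/13 0; -5/13 -12/13 0; 0 0 1]
T2·T1 = [-18/13 15/26 0; -10/13 -24/13 0; 0 0 1]
T3·…·T1 = [2/13 111/26 0; -10/13 -24/13 0; 0 0 1]
T4·…·T1 = [-2/13 -111/26 0; -10/13 -24/13 0; 0 0 1]
T5·…·T1 = [110/169 21/338 0; -74/169 -786/169 0; 0 0 1]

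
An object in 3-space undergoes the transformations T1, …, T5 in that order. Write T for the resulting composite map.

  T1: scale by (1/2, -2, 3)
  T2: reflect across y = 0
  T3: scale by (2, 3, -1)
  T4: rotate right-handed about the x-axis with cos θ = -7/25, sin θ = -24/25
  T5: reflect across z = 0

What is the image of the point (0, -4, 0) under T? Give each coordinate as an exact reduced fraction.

T1 scale by (1/2, -2, 3): (0, -4, 0) → (0, 8, 0)
T2 reflect across y = 0: (0, 8, 0) → (0, -8, 0)
T3 scale by (2, 3, -1): (0, -8, 0) → (0, -24, 0)
T4 rotate right-handed about the x-axis with cos θ = -7/25, sin θ = -24/25: (0, -24, 0) → (0, 168/25, 576/25)
T5 reflect across z = 0: (0, 168/25, 576/25) → (0, 168/25, -576/25)

T(p) = (0, 168/25, -576/25)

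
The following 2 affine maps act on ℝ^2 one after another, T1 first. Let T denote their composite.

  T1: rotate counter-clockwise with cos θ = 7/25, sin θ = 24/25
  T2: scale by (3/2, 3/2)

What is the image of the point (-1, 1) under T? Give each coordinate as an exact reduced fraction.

T(p) = (-93/50, -51/50)

T1 rotate counter-clockwise with cos θ = 7/25, sin θ = 24/25: (-1, 1) → (-31/25, -17/25)
T2 scale by (3/2, 3/2): (-31/25, -17/25) → (-93/50, -51/50)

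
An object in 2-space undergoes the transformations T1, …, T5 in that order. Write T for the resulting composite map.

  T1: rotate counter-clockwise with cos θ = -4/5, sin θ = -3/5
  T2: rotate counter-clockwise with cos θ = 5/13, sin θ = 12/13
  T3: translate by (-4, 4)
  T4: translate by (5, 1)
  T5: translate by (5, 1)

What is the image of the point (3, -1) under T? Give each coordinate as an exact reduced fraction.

T(p) = (75/13, 37/13)

T1 rotate counter-clockwise with cos θ = -4/5, sin θ = -3/5: (3, -1) → (-3, -1)
T2 rotate counter-clockwise with cos θ = 5/13, sin θ = 12/13: (-3, -1) → (-3/13, -41/13)
T3 translate by (-4, 4): (-3/13, -41/13) → (-55/13, 11/13)
T4 translate by (5, 1): (-55/13, 11/13) → (10/13, 24/13)
T5 translate by (5, 1): (10/13, 24/13) → (75/13, 37/13)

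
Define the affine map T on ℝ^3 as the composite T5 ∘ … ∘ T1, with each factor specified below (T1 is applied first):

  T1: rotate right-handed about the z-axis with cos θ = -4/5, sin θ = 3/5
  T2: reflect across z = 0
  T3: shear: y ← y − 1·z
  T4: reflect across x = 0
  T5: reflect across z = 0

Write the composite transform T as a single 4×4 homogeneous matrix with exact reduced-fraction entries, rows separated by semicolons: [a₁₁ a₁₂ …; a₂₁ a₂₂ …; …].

T1 = [-4/5 -3/5 0 0; 3/5 -4/5 0 0; 0 0 1 0; 0 0 0 1]
T2·T1 = [-4/5 -3/5 0 0; 3/5 -4/5 0 0; 0 0 -1 0; 0 0 0 1]
T3·…·T1 = [-4/5 -3/5 0 0; 3/5 -4/5 1 0; 0 0 -1 0; 0 0 0 1]
T4·…·T1 = [4/5 3/5 0 0; 3/5 -4/5 1 0; 0 0 -1 0; 0 0 0 1]
T5·…·T1 = [4/5 3/5 0 0; 3/5 -4/5 1 0; 0 0 1 0; 0 0 0 1]

T = [4/5 3/5 0 0; 3/5 -4/5 1 0; 0 0 1 0; 0 0 0 1]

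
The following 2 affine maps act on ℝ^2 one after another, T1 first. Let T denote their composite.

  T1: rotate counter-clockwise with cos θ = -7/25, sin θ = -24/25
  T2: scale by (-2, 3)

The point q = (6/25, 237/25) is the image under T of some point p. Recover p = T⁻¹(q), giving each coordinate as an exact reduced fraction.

p = (-3, -1)

T1 = [-7/25 24/25 0; -24/25 -7/25 0; 0 0 1]
T2·T1 = [14/25 -48/25 0; -72/25 -21/25 0; 0 0 1]
det M = -6; M⁻¹ = [7/50 -8/25 0; -12/25 -7/75 0; 0 0 1]
M⁻¹ · (6/25, 237/25)ᵀ = (-3, -1)ᵀ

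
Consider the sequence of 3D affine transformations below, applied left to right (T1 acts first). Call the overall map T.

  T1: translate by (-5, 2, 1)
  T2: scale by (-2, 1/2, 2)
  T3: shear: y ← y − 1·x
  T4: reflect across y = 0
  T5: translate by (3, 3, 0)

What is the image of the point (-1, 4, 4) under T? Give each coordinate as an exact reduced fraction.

T(p) = (15, 12, 10)

T1 translate by (-5, 2, 1): (-1, 4, 4) → (-6, 6, 5)
T2 scale by (-2, 1/2, 2): (-6, 6, 5) → (12, 3, 10)
T3 shear: y ← y − 1·x: (12, 3, 10) → (12, -9, 10)
T4 reflect across y = 0: (12, -9, 10) → (12, 9, 10)
T5 translate by (3, 3, 0): (12, 9, 10) → (15, 12, 10)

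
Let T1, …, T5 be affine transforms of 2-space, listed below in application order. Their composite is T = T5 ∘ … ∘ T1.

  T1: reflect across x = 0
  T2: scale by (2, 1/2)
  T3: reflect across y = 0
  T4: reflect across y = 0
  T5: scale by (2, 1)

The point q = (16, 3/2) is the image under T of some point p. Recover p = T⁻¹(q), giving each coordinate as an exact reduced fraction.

p = (-4, 3)

T1 = [-1 0 0; 0 1 0; 0 0 1]
T2·T1 = [-2 0 0; 0 1/2 0; 0 0 1]
T3·…·T1 = [-2 0 0; 0 -1/2 0; 0 0 1]
T4·…·T1 = [-2 0 0; 0 1/2 0; 0 0 1]
T5·…·T1 = [-4 0 0; 0 1/2 0; 0 0 1]
det M = -2; M⁻¹ = [-1/4 0 0; 0 2 0; 0 0 1]
M⁻¹ · (16, 3/2)ᵀ = (-4, 3)ᵀ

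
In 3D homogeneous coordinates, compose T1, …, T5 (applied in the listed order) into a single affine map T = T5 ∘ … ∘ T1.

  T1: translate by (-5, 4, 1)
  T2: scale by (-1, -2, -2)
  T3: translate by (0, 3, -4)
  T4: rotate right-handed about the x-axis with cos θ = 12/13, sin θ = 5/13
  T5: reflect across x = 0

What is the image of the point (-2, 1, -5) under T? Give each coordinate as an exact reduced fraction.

T1 translate by (-5, 4, 1): (-2, 1, -5) → (-7, 5, -4)
T2 scale by (-1, -2, -2): (-7, 5, -4) → (7, -10, 8)
T3 translate by (0, 3, -4): (7, -10, 8) → (7, -7, 4)
T4 rotate right-handed about the x-axis with cos θ = 12/13, sin θ = 5/13: (7, -7, 4) → (7, -8, 1)
T5 reflect across x = 0: (7, -8, 1) → (-7, -8, 1)

T(p) = (-7, -8, 1)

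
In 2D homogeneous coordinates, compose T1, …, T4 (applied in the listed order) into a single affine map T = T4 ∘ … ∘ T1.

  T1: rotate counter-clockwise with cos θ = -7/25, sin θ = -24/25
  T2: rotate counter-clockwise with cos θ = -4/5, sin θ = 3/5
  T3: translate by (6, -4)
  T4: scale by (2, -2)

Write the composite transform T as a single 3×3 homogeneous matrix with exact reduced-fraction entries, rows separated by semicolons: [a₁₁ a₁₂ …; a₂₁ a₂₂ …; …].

T = [8/5 -6/5 12; -6/5 -8/5 8; 0 0 1]

T1 = [-7/25 24/25 0; -24/25 -7/25 0; 0 0 1]
T2·T1 = [4/5 -3/5 0; 3/5 4/5 0; 0 0 1]
T3·…·T1 = [4/5 -3/5 6; 3/5 4/5 -4; 0 0 1]
T4·…·T1 = [8/5 -6/5 12; -6/5 -8/5 8; 0 0 1]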